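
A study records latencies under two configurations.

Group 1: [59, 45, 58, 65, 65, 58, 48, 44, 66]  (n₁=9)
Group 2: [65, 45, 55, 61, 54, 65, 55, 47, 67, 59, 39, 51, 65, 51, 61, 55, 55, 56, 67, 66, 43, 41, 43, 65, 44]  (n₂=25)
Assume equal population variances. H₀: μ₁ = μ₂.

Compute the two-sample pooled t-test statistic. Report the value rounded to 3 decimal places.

x̄₁=56.444, s₁=8.705, n₁=9
x̄₂=55.000, s₂=9.028, n₂=25
s_p² = [8·8.705² + 24·9.028²]/32 = 80.0694
SE = √(s_p²·(1/9+1/25)) = 3.4784
t = (56.444−55.000)/3.4784 = 0.4153
df = 32

test statistic = 0.415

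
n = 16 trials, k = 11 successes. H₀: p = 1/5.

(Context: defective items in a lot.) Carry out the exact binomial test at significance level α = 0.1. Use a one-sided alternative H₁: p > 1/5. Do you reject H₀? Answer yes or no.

Exact binomial: n=16, k=11, p₀=1/5=0.2000
P(X≥11) from Σ C(n,i)·p₀^i·(1−p₀)^(n−i)
p-value (one-sided, H₁ greater) = 0.00003
At α=0.1: p < α → reject H₀

reject H₀: yes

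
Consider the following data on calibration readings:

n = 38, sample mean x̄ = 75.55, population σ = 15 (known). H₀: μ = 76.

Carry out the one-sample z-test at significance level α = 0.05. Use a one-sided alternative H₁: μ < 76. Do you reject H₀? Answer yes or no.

SE = σ/√n = 15/√38 = 2.4333
z = (x̄−μ₀)/SE = (75.55−76)/2.4333 = -0.1849
p-value (one-sided, H₁ less) = 0.42664
At α=0.05: p ≥ α → fail to reject H₀

reject H₀: no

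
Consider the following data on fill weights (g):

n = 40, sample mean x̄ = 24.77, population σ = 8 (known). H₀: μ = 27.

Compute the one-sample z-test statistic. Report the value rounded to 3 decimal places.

SE = σ/√n = 8/√40 = 1.2649
z = (x̄−μ₀)/SE = (24.77−27)/1.2649 = -1.7630

test statistic = -1.763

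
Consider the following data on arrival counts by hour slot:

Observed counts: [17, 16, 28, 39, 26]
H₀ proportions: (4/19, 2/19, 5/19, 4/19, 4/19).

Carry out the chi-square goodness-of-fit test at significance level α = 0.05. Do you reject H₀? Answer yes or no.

n = 126; E_i = n·p_i = [26.53, 13.26, 33.16, 26.53, 26.53]
χ² = (17−26.53)²/26.53 + (16−13.26)²/13.26 + (28−33.16)²/33.16 + (39−26.53)²/26.53 + (26−26.53)²/26.53 = 10.6643
df = 4
p-value (upper-tail) = 0.03061
At α=0.05: p < α → reject H₀

reject H₀: yes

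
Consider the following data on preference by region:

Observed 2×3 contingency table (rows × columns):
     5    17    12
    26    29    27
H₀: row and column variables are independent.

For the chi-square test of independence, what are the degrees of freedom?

degrees of freedom = 2

df = (r−1)(c−1) = (2−1)·(3−1) = 2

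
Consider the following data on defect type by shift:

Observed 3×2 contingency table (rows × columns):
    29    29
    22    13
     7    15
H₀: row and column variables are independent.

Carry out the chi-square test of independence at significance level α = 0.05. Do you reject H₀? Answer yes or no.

Row totals [58, 35, 22], col totals [58, 57], n=115
χ² = (29−29.25)²/29.25 + (29−28.75)²/28.75 + (22−17.65)²/17.65 + (13−17.35)²/17.35 + (7−11.10)²/11.10 + (15−10.90)²/10.90 = 5.2151
df = 2
p-value (upper-tail) = 0.07372
At α=0.05: p ≥ α → fail to reject H₀

reject H₀: no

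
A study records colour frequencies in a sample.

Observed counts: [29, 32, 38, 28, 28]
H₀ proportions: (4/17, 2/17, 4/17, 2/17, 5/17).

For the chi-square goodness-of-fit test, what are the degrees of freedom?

degrees of freedom = 4

df = k − 1 = 5 − 1 = 4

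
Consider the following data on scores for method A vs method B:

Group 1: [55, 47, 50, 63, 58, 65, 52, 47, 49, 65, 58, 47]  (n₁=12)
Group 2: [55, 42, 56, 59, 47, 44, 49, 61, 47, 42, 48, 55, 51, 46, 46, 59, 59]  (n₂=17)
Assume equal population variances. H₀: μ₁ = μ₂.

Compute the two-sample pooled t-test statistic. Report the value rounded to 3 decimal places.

test statistic = 1.484

x̄₁=54.667, s₁=7.024, n₁=12
x̄₂=50.941, s₂=6.398, n₂=17
s_p² = [11·7.024² + 16·6.398²]/27 = 44.3558
SE = √(s_p²·(1/12+1/17)) = 2.5111
t = (54.667−50.941)/2.5111 = 1.4836
df = 27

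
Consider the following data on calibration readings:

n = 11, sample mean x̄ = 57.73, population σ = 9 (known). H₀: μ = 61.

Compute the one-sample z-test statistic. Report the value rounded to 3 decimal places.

test statistic = -1.205

SE = σ/√n = 9/√11 = 2.7136
z = (x̄−μ₀)/SE = (57.73−61)/2.7136 = -1.2050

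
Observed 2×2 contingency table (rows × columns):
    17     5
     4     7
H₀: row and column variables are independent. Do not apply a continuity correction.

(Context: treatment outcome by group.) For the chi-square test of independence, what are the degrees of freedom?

degrees of freedom = 1

df = (r−1)(c−1) = (2−1)·(2−1) = 1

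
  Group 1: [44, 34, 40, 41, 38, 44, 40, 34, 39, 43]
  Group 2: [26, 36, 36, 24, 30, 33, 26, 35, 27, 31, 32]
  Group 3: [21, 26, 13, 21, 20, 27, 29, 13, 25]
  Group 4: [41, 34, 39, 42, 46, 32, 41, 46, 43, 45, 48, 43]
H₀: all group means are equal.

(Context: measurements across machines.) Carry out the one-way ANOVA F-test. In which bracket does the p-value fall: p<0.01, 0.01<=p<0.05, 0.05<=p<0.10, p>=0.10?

Group means [39.70, 30.55, 21.67, 41.67], grand mean 34.000
SSB = Σnᵢ(x̄ᵢ−x̄)² = 2530.506; SSW = ΣΣ(x−x̄ᵢ)² = 821.494
MSB = 2530.506/3 = 843.5020; MSW = 821.494/38 = 21.6183
F = MSB/MSW = 39.0180
df = (3, 38)
p-value (upper-tail) = 0.00000
→ bracket: p<0.01

p-value bracket: p<0.01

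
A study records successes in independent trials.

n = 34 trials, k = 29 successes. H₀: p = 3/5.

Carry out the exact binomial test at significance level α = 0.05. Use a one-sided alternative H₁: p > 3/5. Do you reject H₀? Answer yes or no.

reject H₀: yes

Exact binomial: n=34, k=29, p₀=3/5=0.6000
P(X≥29) from Σ C(n,i)·p₀^i·(1−p₀)^(n−i)
p-value (one-sided, H₁ greater) = 0.00137
At α=0.05: p < α → reject H₀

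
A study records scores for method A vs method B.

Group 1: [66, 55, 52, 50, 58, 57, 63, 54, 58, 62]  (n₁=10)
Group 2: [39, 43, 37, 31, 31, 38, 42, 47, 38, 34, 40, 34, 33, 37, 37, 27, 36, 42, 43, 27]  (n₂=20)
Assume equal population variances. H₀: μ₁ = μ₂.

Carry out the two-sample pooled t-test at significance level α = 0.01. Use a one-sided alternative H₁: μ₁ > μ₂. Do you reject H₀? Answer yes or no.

reject H₀: yes

x̄₁=57.500, s₁=5.039, n₁=10
x̄₂=36.800, s₂=5.347, n₂=20
s_p² = [9·5.039² + 19·5.347²]/28 = 27.5607
SE = √(s_p²·(1/10+1/20)) = 2.0333
t = (57.500−36.800)/2.0333 = 10.1807
df = 28
p-value (one-sided, H₁ greater) = 0.00000
At α=0.01: p < α → reject H₀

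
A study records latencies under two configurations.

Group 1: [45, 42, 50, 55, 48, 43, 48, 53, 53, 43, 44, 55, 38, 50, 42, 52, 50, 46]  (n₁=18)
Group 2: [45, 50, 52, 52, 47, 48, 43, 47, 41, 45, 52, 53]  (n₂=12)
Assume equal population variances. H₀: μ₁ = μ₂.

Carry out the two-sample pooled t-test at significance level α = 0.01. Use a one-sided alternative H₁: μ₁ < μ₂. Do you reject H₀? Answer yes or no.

reject H₀: no

x̄₁=47.611, s₁=4.996, n₁=18
x̄₂=47.917, s₂=3.942, n₂=12
s_p² = [17·4.996² + 11·3.942²]/28 = 21.2569
SE = √(s_p²·(1/18+1/12)) = 1.7182
t = (47.611−47.917)/1.7182 = -0.1778
df = 28
p-value (one-sided, H₁ less) = 0.43007
At α=0.01: p ≥ α → fail to reject H₀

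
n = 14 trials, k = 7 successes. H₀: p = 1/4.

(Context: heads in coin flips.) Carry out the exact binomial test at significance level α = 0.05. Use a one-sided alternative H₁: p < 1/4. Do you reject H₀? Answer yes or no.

reject H₀: no

Exact binomial: n=14, k=7, p₀=1/4=0.2500
P(X≤7) from Σ C(n,i)·p₀^i·(1−p₀)^(n−i)
p-value (one-sided, H₁ less) = 0.98969
At α=0.05: p ≥ α → fail to reject H₀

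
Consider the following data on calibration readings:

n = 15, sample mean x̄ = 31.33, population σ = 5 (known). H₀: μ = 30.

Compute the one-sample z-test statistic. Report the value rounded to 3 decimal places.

test statistic = 1.030

SE = σ/√n = 5/√15 = 1.2910
z = (x̄−μ₀)/SE = (31.33−30)/1.2910 = 1.0302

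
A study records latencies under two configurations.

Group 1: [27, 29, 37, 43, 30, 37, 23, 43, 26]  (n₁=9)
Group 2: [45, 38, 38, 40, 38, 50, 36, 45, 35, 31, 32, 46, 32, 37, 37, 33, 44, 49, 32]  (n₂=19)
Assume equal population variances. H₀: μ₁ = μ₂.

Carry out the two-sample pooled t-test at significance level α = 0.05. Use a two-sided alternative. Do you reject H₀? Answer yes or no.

x̄₁=32.778, s₁=7.429, n₁=9
x̄₂=38.842, s₂=6.012, n₂=19
s_p² = [8·7.429² + 18·6.012²]/26 = 42.0031
SE = √(s_p²·(1/9+1/19)) = 2.6225
t = (32.778−38.842)/2.6225 = -2.3124
df = 26
p-value (two-sided) = 0.02893
At α=0.05: p < α → reject H₀

reject H₀: yes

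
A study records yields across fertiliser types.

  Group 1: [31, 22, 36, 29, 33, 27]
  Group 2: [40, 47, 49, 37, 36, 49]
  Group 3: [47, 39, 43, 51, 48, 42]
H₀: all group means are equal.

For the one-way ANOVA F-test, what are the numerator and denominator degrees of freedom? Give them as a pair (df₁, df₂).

k = 3 groups, N = 18 total
df = (k−1, N−k) = (3−1, 18−3) = (2, 15)

degrees of freedom = [2, 15]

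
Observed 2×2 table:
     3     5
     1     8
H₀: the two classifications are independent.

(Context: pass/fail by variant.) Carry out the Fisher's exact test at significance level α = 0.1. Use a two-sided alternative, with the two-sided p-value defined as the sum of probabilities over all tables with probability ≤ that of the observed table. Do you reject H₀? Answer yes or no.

Margins: r₁=8, r₂=9, c₁=4, c₂=13, n=17
p_obs = C(8,3)·C(9,1)/C(17,4); sum pmf over tables with pmf ≤ p_obs
p-value (two-sided) = 0.29412
At α=0.1: p ≥ α → fail to reject H₀

reject H₀: no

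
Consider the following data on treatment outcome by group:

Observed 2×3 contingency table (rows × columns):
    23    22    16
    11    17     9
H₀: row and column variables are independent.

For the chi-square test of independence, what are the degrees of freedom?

df = (r−1)(c−1) = (2−1)·(3−1) = 2

degrees of freedom = 2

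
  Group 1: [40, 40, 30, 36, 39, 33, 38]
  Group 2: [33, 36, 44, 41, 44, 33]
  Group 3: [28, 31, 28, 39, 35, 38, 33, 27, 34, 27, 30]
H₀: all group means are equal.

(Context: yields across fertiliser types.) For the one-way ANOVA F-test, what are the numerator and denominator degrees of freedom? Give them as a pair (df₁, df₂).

k = 3 groups, N = 24 total
df = (k−1, N−k) = (3−1, 24−3) = (2, 21)

degrees of freedom = [2, 21]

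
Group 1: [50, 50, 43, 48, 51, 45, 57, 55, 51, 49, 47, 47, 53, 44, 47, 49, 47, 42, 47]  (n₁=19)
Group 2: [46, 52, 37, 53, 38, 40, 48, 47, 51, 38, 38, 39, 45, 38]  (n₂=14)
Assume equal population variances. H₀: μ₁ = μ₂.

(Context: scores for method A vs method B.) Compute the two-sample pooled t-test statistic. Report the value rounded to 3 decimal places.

x̄₁=48.526, s₁=3.864, n₁=19
x̄₂=43.571, s₂=5.919, n₂=14
s_p² = [18·3.864² + 13·5.919²]/31 = 23.3602
SE = √(s_p²·(1/19+1/14)) = 1.7024
t = (48.526−43.571)/1.7024 = 2.9106
df = 31

test statistic = 2.911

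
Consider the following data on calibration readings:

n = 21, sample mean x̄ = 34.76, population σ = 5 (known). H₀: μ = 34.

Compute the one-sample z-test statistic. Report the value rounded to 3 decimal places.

SE = σ/√n = 5/√21 = 1.0911
z = (x̄−μ₀)/SE = (34.76−34)/1.0911 = 0.6966

test statistic = 0.697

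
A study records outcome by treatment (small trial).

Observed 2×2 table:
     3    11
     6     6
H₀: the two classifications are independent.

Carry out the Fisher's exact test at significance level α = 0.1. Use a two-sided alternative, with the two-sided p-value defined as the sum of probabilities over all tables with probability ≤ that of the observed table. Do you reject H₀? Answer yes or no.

Margins: r₁=14, r₂=12, c₁=9, c₂=17, n=26
p_obs = C(14,3)·C(12,6)/C(26,9); sum pmf over tables with pmf ≤ p_obs
p-value (two-sided) = 0.21767
At α=0.1: p ≥ α → fail to reject H₀

reject H₀: no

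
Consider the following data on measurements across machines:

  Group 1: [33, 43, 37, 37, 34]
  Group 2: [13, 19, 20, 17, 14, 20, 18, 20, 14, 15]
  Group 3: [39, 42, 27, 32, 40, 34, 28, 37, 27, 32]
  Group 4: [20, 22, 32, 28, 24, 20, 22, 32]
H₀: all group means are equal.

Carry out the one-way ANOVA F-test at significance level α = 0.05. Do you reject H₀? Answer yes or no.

Group means [36.80, 17.00, 33.80, 25.00], grand mean 27.030
SSB = Σnᵢ(x̄ᵢ−x̄)² = 1974.570; SSW = ΣΣ(x−x̄ᵢ)² = 582.400
MSB = 1974.570/3 = 658.1899; MSW = 582.400/29 = 20.0828
F = MSB/MSW = 32.7739
df = (3, 29)
p-value (upper-tail) = 0.00000
At α=0.05: p < α → reject H₀

reject H₀: yes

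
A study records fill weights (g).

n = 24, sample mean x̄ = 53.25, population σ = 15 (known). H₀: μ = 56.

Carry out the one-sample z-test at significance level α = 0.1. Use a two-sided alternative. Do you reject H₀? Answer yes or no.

reject H₀: no

SE = σ/√n = 15/√24 = 3.0619
z = (x̄−μ₀)/SE = (53.25−56)/3.0619 = -0.8981
p-value (two-sided) = 0.36911
At α=0.1: p ≥ α → fail to reject H₀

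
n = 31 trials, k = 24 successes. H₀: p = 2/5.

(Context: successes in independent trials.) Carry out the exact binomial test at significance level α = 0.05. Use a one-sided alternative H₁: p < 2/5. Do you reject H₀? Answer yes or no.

reject H₀: no

Exact binomial: n=31, k=24, p₀=2/5=0.4000
P(X≤24) from Σ C(n,i)·p₀^i·(1−p₀)^(n−i)
p-value (one-sided, H₁ less) = 1.00000
At α=0.05: p ≥ α → fail to reject H₀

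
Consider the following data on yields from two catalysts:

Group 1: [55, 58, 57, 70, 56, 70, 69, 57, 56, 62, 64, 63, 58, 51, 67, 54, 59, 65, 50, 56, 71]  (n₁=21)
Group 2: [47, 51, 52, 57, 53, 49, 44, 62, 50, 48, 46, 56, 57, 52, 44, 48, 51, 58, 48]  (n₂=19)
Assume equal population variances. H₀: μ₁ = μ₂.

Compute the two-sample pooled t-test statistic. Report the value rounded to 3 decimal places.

test statistic = 5.026

x̄₁=60.381, s₁=6.399, n₁=21
x̄₂=51.211, s₂=4.962, n₂=19
s_p² = [20·6.399² + 18·4.962²]/38 = 33.2134
SE = √(s_p²·(1/21+1/19)) = 1.8247
t = (60.381−51.211)/1.8247 = 5.0256
df = 38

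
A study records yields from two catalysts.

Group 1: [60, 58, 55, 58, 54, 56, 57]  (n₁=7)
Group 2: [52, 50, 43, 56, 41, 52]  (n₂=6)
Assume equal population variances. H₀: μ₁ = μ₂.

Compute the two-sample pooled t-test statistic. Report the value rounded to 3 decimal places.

test statistic = 3.373

x̄₁=56.857, s₁=2.035, n₁=7
x̄₂=49.000, s₂=5.797, n₂=6
s_p² = [6·2.035² + 5·5.797²]/11 = 17.5325
SE = √(s_p²·(1/7+1/6)) = 2.3295
t = (56.857−49.000)/2.3295 = 3.3728
df = 11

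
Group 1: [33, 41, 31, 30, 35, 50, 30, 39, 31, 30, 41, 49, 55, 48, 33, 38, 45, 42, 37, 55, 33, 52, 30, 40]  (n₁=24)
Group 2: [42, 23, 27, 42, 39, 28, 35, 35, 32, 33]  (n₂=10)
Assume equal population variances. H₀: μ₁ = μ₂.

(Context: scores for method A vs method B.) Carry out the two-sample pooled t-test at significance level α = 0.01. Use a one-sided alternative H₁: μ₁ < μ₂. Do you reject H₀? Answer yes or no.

x̄₁=39.500, s₁=8.372, n₁=24
x̄₂=33.600, s₂=6.363, n₂=10
s_p² = [23·8.372² + 9·6.363²]/32 = 61.7625
SE = √(s_p²·(1/24+1/10)) = 2.9580
t = (39.500−33.600)/2.9580 = 1.9946
df = 32
p-value (one-sided, H₁ less) = 0.97267
At α=0.01: p ≥ α → fail to reject H₀

reject H₀: no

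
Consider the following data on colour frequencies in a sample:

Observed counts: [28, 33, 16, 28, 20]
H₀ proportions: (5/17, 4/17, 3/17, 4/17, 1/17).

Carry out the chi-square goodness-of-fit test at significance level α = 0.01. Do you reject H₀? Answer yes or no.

n = 125; E_i = n·p_i = [36.76, 29.41, 22.06, 29.41, 7.35]
χ² = (28−36.76)²/36.76 + (33−29.41)²/29.41 + (16−22.06)²/22.06 + (28−29.41)²/29.41 + (20−7.35)²/7.35 = 26.0121
df = 4
p-value (upper-tail) = 0.00003
At α=0.01: p < α → reject H₀

reject H₀: yes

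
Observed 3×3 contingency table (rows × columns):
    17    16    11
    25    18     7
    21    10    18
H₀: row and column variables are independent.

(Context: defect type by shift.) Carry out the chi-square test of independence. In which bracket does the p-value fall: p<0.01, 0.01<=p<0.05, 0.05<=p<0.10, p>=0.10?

p-value bracket: 0.05<=p<0.10

Row totals [44, 50, 49], col totals [63, 44, 36], n=143
χ² = (17−19.38)²/19.38 + (16−13.54)²/13.54 + (11−11.08)²/11.08 + (25−22.03)²/22.03 + (18−15.38)²/15.38 + (7−12.59)²/12.59 + (21−21.59)²/21.59 + (10−15.08)²/15.08 + (18−12.34)²/12.34 = 8.3938
df = 4
p-value (upper-tail) = 0.07817
→ bracket: 0.05<=p<0.10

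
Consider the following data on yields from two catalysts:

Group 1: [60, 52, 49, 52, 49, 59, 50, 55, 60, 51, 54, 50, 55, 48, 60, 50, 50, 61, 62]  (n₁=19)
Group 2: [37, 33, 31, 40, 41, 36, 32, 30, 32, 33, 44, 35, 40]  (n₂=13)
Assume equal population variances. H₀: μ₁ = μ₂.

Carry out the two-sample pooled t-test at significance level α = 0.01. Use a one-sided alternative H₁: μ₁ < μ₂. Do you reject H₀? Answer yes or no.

x̄₁=54.053, s₁=4.801, n₁=19
x̄₂=35.692, s₂=4.404, n₂=13
s_p² = [18·4.801² + 12·4.404²]/30 = 21.5906
SE = √(s_p²·(1/19+1/13)) = 1.6725
t = (54.053−35.692)/1.6725 = 10.9780
df = 30
p-value (one-sided, H₁ less) = 1.00000
At α=0.01: p ≥ α → fail to reject H₀

reject H₀: no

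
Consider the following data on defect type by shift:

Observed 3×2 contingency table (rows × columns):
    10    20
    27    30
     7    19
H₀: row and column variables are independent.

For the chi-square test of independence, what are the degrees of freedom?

df = (r−1)(c−1) = (3−1)·(2−1) = 2

degrees of freedom = 2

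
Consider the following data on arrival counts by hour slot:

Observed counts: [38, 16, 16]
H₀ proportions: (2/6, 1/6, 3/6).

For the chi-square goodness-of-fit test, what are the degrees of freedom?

df = k − 1 = 3 − 1 = 2

degrees of freedom = 2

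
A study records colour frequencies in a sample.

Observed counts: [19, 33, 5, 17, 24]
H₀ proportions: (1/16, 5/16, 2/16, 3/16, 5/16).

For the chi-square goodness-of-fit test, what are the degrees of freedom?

df = k − 1 = 5 − 1 = 4

degrees of freedom = 4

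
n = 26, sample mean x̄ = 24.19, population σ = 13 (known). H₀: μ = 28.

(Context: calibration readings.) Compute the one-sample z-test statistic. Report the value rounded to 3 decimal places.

SE = σ/√n = 13/√26 = 2.5495
z = (x̄−μ₀)/SE = (24.19−28)/2.5495 = -1.4944

test statistic = -1.494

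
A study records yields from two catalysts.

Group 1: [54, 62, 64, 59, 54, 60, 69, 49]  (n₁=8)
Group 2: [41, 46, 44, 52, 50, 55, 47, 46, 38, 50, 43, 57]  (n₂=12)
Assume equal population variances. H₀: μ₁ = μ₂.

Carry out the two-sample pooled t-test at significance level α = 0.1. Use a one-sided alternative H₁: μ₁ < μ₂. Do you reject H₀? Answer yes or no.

x̄₁=58.875, s₁=6.379, n₁=8
x̄₂=47.417, s₂=5.632, n₂=12
s_p² = [7·6.379² + 11·5.632²]/18 = 35.2106
SE = √(s_p²·(1/8+1/12)) = 2.7084
t = (58.875−47.417)/2.7084 = 4.2306
df = 18
p-value (one-sided, H₁ less) = 0.99975
At α=0.1: p ≥ α → fail to reject H₀

reject H₀: no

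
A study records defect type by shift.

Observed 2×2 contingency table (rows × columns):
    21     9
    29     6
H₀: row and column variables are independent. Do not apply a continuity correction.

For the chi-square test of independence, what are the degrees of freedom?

degrees of freedom = 1

df = (r−1)(c−1) = (2−1)·(2−1) = 1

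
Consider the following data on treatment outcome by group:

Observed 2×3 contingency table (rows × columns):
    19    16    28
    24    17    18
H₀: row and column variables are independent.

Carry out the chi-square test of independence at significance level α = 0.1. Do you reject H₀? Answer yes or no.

reject H₀: no

Row totals [63, 59], col totals [43, 33, 46], n=122
χ² = (19−22.20)²/22.20 + (16−17.04)²/17.04 + (28−23.75)²/23.75 + (24−20.80)²/20.80 + (17−15.96)²/15.96 + (18−22.25)²/22.25 = 2.6573
df = 2
p-value (upper-tail) = 0.26483
At α=0.1: p ≥ α → fail to reject H₀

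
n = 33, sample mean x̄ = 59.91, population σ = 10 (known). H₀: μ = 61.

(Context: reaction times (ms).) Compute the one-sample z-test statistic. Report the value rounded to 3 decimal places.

SE = σ/√n = 10/√33 = 1.7408
z = (x̄−μ₀)/SE = (59.91−61)/1.7408 = -0.6262

test statistic = -0.626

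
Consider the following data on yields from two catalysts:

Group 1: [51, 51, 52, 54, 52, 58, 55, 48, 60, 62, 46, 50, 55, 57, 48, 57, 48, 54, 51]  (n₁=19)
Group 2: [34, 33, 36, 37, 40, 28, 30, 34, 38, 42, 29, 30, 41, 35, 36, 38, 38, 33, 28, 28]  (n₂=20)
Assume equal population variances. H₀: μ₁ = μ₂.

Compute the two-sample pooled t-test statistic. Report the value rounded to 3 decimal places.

test statistic = 13.212

x̄₁=53.105, s₁=4.370, n₁=19
x̄₂=34.400, s₂=4.465, n₂=20
s_p² = [18·4.370² + 19·4.465²]/37 = 19.5294
SE = √(s_p²·(1/19+1/20)) = 1.4157
t = (53.105−34.400)/1.4157 = 13.2123
df = 37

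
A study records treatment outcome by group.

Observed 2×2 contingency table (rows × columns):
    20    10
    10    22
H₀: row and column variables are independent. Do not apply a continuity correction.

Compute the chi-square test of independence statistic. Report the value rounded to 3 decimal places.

Row totals [30, 32], col totals [30, 32], n=62
χ² = (20−14.52)²/14.52 + (10−15.48)²/15.48 + (10−15.48)²/15.48 + (22−16.52)²/16.52 = 7.7769
df = 1

test statistic = 7.777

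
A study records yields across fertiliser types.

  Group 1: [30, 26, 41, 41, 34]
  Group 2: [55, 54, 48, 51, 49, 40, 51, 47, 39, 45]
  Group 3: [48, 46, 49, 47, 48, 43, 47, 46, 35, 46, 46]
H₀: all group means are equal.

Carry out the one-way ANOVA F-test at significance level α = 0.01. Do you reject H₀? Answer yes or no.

Group means [34.40, 47.90, 45.55], grand mean 44.308
SSB = Σnᵢ(x̄ᵢ−x̄)² = 636.711; SSW = ΣΣ(x−x̄ᵢ)² = 582.827
MSB = 636.711/2 = 318.3556; MSW = 582.827/23 = 25.3403
F = MSB/MSW = 12.5632
df = (2, 23)
p-value (upper-tail) = 0.00021
At α=0.01: p < α → reject H₀

reject H₀: yes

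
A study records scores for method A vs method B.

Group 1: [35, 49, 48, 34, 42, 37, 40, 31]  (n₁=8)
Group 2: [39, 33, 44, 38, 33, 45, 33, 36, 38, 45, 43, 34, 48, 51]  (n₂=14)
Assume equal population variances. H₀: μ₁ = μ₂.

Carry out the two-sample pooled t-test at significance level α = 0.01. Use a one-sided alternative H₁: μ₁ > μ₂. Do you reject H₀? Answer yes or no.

x̄₁=39.500, s₁=6.525, n₁=8
x̄₂=40.000, s₂=6.000, n₂=14
s_p² = [7·6.525² + 13·6.000²]/20 = 38.3000
SE = √(s_p²·(1/8+1/14)) = 2.7428
t = (39.500−40.000)/2.7428 = -0.1823
df = 20
p-value (one-sided, H₁ greater) = 0.57141
At α=0.01: p ≥ α → fail to reject H₀

reject H₀: no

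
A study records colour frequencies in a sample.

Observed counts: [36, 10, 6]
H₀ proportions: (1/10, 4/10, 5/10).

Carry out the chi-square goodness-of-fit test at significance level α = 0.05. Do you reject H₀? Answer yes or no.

reject H₀: yes

n = 52; E_i = n·p_i = [5.20, 20.80, 26.00]
χ² = (36−5.20)²/5.20 + (10−20.80)²/20.80 + (6−26.00)²/26.00 = 203.4231
df = 2
p-value (upper-tail) = 0.00000
At α=0.05: p < α → reject H₀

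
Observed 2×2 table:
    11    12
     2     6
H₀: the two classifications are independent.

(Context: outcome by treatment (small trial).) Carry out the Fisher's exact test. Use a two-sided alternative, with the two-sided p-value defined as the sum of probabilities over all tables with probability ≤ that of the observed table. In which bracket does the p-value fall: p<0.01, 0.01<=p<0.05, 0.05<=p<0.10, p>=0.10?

p-value bracket: p>=0.10

Margins: r₁=23, r₂=8, c₁=13, c₂=18, n=31
p_obs = C(23,11)·C(8,2)/C(31,13); sum pmf over tables with pmf ≤ p_obs
p-value (two-sided) = 0.41203
→ bracket: p>=0.10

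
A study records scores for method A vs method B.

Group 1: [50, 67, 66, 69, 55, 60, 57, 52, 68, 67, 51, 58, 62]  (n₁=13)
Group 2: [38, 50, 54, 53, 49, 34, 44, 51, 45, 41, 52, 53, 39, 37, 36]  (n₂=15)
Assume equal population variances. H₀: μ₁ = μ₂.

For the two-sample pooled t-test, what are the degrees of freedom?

degrees of freedom = 26

df = n₁ + n₂ − 2 = 13 + 15 − 2 = 26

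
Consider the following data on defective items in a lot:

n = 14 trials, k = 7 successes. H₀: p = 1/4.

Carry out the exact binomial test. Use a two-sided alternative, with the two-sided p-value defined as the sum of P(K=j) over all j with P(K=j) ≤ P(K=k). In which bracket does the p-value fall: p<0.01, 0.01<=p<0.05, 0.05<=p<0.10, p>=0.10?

Exact binomial: n=14, k=7, p₀=1/4=0.2500
P(X=j) = C(n,j)·p₀^j·(1−p₀)^(n−j); p = Σ P(X=j) over j with P(X=j) ≤ P(X=7)
p-value (two-sided) = 0.05609
→ bracket: 0.05<=p<0.10

p-value bracket: 0.05<=p<0.10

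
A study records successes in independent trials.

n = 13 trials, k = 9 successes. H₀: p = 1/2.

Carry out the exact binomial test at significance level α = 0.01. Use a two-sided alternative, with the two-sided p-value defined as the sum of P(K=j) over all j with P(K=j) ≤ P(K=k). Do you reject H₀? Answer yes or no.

reject H₀: no

Exact binomial: n=13, k=9, p₀=1/2=0.5000
P(X=j) = C(n,j)·p₀^j·(1−p₀)^(n−j); p = Σ P(X=j) over j with P(X=j) ≤ P(X=9)
p-value (two-sided) = 0.26685
At α=0.01: p ≥ α → fail to reject H₀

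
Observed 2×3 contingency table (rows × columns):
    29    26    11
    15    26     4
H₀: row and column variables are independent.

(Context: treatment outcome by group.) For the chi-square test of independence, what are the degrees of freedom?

degrees of freedom = 2

df = (r−1)(c−1) = (2−1)·(3−1) = 2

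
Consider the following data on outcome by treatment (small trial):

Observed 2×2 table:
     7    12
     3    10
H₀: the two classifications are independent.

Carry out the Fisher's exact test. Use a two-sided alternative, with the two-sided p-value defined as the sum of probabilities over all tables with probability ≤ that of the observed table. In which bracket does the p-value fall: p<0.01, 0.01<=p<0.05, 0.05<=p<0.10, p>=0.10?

p-value bracket: p>=0.10

Margins: r₁=19, r₂=13, c₁=10, c₂=22, n=32
p_obs = C(19,7)·C(13,3)/C(32,10); sum pmf over tables with pmf ≤ p_obs
p-value (two-sided) = 0.46732
→ bracket: p>=0.10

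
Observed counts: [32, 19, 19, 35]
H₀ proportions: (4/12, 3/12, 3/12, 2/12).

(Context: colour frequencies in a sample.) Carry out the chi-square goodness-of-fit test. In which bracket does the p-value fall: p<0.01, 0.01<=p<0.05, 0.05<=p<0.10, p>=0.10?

p-value bracket: p<0.01

n = 105; E_i = n·p_i = [35.00, 26.25, 26.25, 17.50]
χ² = (32−35.00)²/35.00 + (19−26.25)²/26.25 + (19−26.25)²/26.25 + (35−17.50)²/17.50 = 21.7619
df = 3
p-value (upper-tail) = 0.00007
→ bracket: p<0.01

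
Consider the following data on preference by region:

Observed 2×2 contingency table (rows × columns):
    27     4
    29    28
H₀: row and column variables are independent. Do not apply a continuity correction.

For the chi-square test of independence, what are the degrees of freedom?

degrees of freedom = 1

df = (r−1)(c−1) = (2−1)·(2−1) = 1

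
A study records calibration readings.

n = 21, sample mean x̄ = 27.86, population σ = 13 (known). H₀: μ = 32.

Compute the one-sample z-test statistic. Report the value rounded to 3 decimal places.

test statistic = -1.459

SE = σ/√n = 13/√21 = 2.8368
z = (x̄−μ₀)/SE = (27.86−32)/2.8368 = -1.4594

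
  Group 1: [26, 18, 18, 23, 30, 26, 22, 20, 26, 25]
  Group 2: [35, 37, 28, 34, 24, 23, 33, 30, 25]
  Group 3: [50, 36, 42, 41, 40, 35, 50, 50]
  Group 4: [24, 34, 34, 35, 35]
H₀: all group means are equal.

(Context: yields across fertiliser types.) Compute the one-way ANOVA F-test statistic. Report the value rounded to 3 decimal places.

test statistic = 22.749

Group means [23.40, 29.89, 43.00, 32.40], grand mean 31.531
SSB = Σnᵢ(x̄ᵢ−x̄)² = 1741.480; SSW = ΣΣ(x−x̄ᵢ)² = 714.489
MSB = 1741.480/3 = 580.4933; MSW = 714.489/28 = 25.5175
F = MSB/MSW = 22.7489
df = (3, 28)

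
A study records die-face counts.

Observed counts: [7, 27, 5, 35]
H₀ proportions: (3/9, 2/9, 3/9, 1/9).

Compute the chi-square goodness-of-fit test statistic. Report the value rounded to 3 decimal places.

n = 74; E_i = n·p_i = [24.67, 16.44, 24.67, 8.22]
χ² = (7−24.67)²/24.67 + (27−16.44)²/16.44 + (5−24.67)²/24.67 + (35−8.22)²/8.22 = 122.3176
df = 3

test statistic = 122.318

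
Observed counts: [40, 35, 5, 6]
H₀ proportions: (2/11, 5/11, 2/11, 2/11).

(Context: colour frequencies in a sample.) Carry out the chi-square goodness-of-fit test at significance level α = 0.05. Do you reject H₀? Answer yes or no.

reject H₀: yes

n = 86; E_i = n·p_i = [15.64, 39.09, 15.64, 15.64]
χ² = (40−15.64)²/15.64 + (35−39.09)²/39.09 + (5−15.64)²/15.64 + (6−15.64)²/15.64 = 51.5640
df = 3
p-value (upper-tail) = 0.00000
At α=0.05: p < α → reject H₀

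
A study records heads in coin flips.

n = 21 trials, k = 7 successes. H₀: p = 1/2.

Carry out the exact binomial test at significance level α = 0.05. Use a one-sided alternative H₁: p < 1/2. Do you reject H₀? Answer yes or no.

reject H₀: no

Exact binomial: n=21, k=7, p₀=1/2=0.5000
P(X≤7) from Σ C(n,i)·p₀^i·(1−p₀)^(n−i)
p-value (one-sided, H₁ less) = 0.09462
At α=0.05: p ≥ α → fail to reject H₀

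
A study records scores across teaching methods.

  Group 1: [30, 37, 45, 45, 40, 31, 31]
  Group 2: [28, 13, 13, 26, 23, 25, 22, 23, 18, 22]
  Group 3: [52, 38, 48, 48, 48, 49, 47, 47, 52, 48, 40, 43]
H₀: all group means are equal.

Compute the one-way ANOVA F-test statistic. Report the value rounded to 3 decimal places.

Group means [37.00, 21.30, 46.67], grand mean 35.586
SSB = Σnᵢ(x̄ᵢ−x̄)² = 3528.268; SSW = ΣΣ(x−x̄ᵢ)² = 696.767
MSB = 3528.268/2 = 1764.1339; MSW = 696.767/26 = 26.7987
F = MSB/MSW = 65.8290
df = (2, 26)

test statistic = 65.829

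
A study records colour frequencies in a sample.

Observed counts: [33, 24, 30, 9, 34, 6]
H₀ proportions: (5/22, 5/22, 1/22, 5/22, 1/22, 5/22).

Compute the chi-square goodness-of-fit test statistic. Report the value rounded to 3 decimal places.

test statistic = 254.241

n = 136; E_i = n·p_i = [30.91, 30.91, 6.18, 30.91, 6.18, 30.91]
χ² = (33−30.91)²/30.91 + (24−30.91)²/30.91 + (30−6.18)²/6.18 + (9−30.91)²/30.91 + (34−6.18)²/6.18 + (6−30.91)²/30.91 = 254.2412
df = 5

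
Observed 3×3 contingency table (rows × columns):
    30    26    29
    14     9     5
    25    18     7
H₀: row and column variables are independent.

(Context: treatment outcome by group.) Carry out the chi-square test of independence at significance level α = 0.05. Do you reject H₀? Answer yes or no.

Row totals [85, 28, 50], col totals [69, 53, 41], n=163
χ² = (30−35.98)²/35.98 + (26−27.64)²/27.64 + (29−21.38)²/21.38 + (14−11.85)²/11.85 + (9−9.10)²/9.10 + (5−7.04)²/7.04 + (25−21.17)²/21.17 + (18−16.26)²/16.26 + (7−12.58)²/12.58 = 8.1439
df = 4
p-value (upper-tail) = 0.08645
At α=0.05: p ≥ α → fail to reject H₀

reject H₀: no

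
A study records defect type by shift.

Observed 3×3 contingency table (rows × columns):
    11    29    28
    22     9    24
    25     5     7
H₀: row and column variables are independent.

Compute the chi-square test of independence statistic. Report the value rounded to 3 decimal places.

test statistic = 33.054

Row totals [68, 55, 37], col totals [58, 43, 59], n=160
χ² = (11−24.65)²/24.65 + (29−18.27)²/18.27 + (28−25.07)²/25.07 + (22−19.94)²/19.94 + (9−14.78)²/14.78 + (24−20.28)²/20.28 + (25−13.41)²/13.41 + (5−9.94)²/9.94 + (7−13.64)²/13.64 = 33.0543
df = 4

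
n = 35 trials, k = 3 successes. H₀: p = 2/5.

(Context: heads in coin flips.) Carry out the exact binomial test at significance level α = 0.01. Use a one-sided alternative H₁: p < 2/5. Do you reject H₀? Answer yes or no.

Exact binomial: n=35, k=3, p₀=2/5=0.4000
P(X≤3) from Σ C(n,i)·p₀^i·(1−p₀)^(n−i)
p-value (one-sided, H₁ less) = 0.00004
At α=0.01: p < α → reject H₀

reject H₀: yes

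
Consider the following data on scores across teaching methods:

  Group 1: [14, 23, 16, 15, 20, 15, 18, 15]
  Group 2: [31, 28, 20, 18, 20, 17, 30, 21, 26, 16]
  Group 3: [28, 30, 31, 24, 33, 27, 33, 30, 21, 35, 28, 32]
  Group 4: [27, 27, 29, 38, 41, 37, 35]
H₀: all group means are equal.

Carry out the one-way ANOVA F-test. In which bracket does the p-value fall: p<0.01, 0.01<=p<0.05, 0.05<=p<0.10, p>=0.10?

Group means [17.00, 22.70, 29.33, 33.43], grand mean 25.649
SSB = Σnᵢ(x̄ᵢ−x̄)² = 1271.951; SSW = ΣΣ(x−x̄ᵢ)² = 718.481
MSB = 1271.951/3 = 423.9838; MSW = 718.481/33 = 21.7722
F = MSB/MSW = 19.4737
df = (3, 33)
p-value (upper-tail) = 0.00000
→ bracket: p<0.01

p-value bracket: p<0.01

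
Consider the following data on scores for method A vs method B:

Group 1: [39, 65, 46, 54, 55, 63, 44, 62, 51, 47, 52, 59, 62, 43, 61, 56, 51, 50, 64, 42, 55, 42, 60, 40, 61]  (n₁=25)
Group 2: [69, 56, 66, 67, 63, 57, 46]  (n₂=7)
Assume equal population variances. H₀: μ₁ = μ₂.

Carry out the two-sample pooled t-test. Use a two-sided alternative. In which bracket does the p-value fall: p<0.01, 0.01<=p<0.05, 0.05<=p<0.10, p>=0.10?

x̄₁=52.960, s₁=8.289, n₁=25
x̄₂=60.571, s₂=8.101, n₂=7
s_p² = [24·8.289² + 6·8.101²]/30 = 68.0891
SE = √(s_p²·(1/25+1/7)) = 3.5285
t = (52.960−60.571)/3.5285 = -2.1571
df = 30
p-value (two-sided) = 0.03913
→ bracket: 0.01<=p<0.05

p-value bracket: 0.01<=p<0.05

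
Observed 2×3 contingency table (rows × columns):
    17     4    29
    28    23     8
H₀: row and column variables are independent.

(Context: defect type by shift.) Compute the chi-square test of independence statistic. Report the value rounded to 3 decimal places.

Row totals [50, 59], col totals [45, 27, 37], n=109
χ² = (17−20.64)²/20.64 + (4−12.39)²/12.39 + (29−16.97)²/16.97 + (28−24.36)²/24.36 + (23−14.61)²/14.61 + (8−20.03)²/20.03 = 27.4220
df = 2

test statistic = 27.422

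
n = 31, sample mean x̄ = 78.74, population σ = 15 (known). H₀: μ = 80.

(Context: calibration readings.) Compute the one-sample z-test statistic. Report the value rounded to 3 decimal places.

SE = σ/√n = 15/√31 = 2.6941
z = (x̄−μ₀)/SE = (78.74−80)/2.6941 = -0.4677

test statistic = -0.468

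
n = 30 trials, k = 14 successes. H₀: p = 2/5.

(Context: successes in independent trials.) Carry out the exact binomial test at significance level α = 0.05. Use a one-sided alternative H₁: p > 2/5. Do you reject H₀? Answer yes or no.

reject H₀: no

Exact binomial: n=30, k=14, p₀=2/5=0.4000
P(X≥14) from Σ C(n,i)·p₀^i·(1−p₀)^(n−i)
p-value (one-sided, H₁ greater) = 0.28550
At α=0.05: p ≥ α → fail to reject H₀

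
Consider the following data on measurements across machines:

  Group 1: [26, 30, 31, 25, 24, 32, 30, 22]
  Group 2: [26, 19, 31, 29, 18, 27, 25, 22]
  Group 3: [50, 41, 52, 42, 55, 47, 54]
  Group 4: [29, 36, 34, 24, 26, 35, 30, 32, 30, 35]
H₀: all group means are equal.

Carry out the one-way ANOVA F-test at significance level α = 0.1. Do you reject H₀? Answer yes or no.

Group means [27.50, 24.62, 48.71, 31.10], grand mean 32.394
SSB = Σnᵢ(x̄ᵢ−x̄)² = 2555.675; SSW = ΣΣ(x−x̄ᵢ)² = 580.204
MSB = 2555.675/3 = 851.8917; MSW = 580.204/29 = 20.0070
F = MSB/MSW = 42.5796
df = (3, 29)
p-value (upper-tail) = 0.00000
At α=0.1: p < α → reject H₀

reject H₀: yes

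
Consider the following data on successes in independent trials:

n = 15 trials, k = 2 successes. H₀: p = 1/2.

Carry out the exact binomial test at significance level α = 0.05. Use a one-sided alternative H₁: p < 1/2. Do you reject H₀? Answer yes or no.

Exact binomial: n=15, k=2, p₀=1/2=0.5000
P(X≤2) from Σ C(n,i)·p₀^i·(1−p₀)^(n−i)
p-value (one-sided, H₁ less) = 0.00369
At α=0.05: p < α → reject H₀

reject H₀: yes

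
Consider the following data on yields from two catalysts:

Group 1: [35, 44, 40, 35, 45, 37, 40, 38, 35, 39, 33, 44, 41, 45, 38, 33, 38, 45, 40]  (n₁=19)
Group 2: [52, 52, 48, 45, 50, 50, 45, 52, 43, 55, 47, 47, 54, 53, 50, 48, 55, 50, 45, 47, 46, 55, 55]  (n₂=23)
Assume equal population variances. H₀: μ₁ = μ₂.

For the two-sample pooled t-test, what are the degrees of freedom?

degrees of freedom = 40

df = n₁ + n₂ − 2 = 19 + 23 − 2 = 40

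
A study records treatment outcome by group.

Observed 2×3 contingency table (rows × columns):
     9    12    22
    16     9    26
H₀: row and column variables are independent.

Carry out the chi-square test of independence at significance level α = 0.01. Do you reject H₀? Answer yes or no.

Row totals [43, 51], col totals [25, 21, 48], n=94
χ² = (9−11.44)²/11.44 + (12−9.61)²/9.61 + (22−21.96)²/21.96 + (16−13.56)²/13.56 + (9−11.39)²/11.39 + (26−26.04)²/26.04 = 2.0559
df = 2
p-value (upper-tail) = 0.35773
At α=0.01: p ≥ α → fail to reject H₀

reject H₀: no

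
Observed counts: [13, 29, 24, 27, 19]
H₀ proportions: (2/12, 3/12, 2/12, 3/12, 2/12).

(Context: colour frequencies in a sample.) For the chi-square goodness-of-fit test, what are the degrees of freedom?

df = k − 1 = 5 − 1 = 4

degrees of freedom = 4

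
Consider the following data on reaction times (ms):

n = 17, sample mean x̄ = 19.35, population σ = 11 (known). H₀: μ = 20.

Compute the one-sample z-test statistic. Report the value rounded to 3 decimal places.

test statistic = -0.244

SE = σ/√n = 11/√17 = 2.6679
z = (x̄−μ₀)/SE = (19.35−20)/2.6679 = -0.2436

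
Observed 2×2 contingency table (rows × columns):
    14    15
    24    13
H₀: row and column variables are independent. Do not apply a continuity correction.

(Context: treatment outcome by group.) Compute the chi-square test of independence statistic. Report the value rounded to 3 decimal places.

Row totals [29, 37], col totals [38, 28], n=66
χ² = (14−16.70)²/16.70 + (15−12.30)²/12.30 + (24−21.30)²/21.30 + (13−15.70)²/15.70 = 1.8317
df = 1

test statistic = 1.832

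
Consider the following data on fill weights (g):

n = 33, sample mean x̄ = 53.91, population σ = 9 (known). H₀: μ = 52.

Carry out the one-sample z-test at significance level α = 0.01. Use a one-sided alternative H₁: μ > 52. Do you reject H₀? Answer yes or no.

reject H₀: no

SE = σ/√n = 9/√33 = 1.5667
z = (x̄−μ₀)/SE = (53.91−52)/1.5667 = 1.2191
p-value (one-sided, H₁ greater) = 0.11140
At α=0.01: p ≥ α → fail to reject H₀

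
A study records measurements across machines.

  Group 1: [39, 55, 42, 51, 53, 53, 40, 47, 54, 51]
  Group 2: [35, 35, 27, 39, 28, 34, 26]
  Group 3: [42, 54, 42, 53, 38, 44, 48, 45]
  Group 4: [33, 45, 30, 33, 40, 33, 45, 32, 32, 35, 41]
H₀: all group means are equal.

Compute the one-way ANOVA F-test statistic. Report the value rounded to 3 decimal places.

Group means [48.50, 32.00, 45.75, 36.27], grand mean 40.944
SSB = Σnᵢ(x̄ᵢ−x̄)² = 1555.707; SSW = ΣΣ(x−x̄ᵢ)² = 996.182
MSB = 1555.707/3 = 518.5690; MSW = 996.182/32 = 31.1307
F = MSB/MSW = 16.6578
df = (3, 32)

test statistic = 16.658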